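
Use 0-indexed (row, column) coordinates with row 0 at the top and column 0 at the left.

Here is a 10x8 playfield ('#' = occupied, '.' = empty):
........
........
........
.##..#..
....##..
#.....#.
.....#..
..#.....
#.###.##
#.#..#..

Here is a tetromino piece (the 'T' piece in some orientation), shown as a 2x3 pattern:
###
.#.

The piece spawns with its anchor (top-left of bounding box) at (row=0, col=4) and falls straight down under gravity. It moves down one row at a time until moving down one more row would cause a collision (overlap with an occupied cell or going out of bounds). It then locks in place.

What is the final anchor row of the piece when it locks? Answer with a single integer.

Spawn at (row=0, col=4). Try each row:
  row 0: fits
  row 1: fits
  row 2: blocked -> lock at row 1

Answer: 1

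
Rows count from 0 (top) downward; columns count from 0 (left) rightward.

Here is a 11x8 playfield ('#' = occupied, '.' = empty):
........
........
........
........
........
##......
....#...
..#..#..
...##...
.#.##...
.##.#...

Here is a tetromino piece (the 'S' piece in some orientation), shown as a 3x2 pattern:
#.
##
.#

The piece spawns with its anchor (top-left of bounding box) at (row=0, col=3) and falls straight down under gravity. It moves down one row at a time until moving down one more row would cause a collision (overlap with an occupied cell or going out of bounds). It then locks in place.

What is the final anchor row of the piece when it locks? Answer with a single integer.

Answer: 3

Derivation:
Spawn at (row=0, col=3). Try each row:
  row 0: fits
  row 1: fits
  row 2: fits
  row 3: fits
  row 4: blocked -> lock at row 3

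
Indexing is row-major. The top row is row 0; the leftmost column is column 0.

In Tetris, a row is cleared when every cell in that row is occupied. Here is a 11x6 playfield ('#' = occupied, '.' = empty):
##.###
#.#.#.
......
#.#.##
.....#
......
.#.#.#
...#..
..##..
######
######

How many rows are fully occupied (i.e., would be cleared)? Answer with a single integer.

Check each row:
  row 0: 1 empty cell -> not full
  row 1: 3 empty cells -> not full
  row 2: 6 empty cells -> not full
  row 3: 2 empty cells -> not full
  row 4: 5 empty cells -> not full
  row 5: 6 empty cells -> not full
  row 6: 3 empty cells -> not full
  row 7: 5 empty cells -> not full
  row 8: 4 empty cells -> not full
  row 9: 0 empty cells -> FULL (clear)
  row 10: 0 empty cells -> FULL (clear)
Total rows cleared: 2

Answer: 2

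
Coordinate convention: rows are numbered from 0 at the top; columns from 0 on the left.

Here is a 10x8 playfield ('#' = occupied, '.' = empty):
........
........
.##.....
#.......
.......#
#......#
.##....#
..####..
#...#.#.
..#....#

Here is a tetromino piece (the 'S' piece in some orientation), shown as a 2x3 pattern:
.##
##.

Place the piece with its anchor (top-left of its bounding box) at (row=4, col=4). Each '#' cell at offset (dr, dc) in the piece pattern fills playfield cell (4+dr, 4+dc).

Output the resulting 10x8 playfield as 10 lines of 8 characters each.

Answer: ........
........
.##.....
#.......
.....###
#...##.#
.##....#
..####..
#...#.#.
..#....#

Derivation:
Fill (4+0,4+1) = (4,5)
Fill (4+0,4+2) = (4,6)
Fill (4+1,4+0) = (5,4)
Fill (4+1,4+1) = (5,5)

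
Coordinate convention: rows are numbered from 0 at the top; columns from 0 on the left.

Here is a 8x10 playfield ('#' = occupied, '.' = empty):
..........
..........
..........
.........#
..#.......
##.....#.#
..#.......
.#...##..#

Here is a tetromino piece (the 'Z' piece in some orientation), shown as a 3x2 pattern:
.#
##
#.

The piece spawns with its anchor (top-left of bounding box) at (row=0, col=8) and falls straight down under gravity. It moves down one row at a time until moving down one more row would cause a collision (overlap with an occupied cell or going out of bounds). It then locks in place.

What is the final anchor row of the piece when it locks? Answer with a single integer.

Answer: 1

Derivation:
Spawn at (row=0, col=8). Try each row:
  row 0: fits
  row 1: fits
  row 2: blocked -> lock at row 1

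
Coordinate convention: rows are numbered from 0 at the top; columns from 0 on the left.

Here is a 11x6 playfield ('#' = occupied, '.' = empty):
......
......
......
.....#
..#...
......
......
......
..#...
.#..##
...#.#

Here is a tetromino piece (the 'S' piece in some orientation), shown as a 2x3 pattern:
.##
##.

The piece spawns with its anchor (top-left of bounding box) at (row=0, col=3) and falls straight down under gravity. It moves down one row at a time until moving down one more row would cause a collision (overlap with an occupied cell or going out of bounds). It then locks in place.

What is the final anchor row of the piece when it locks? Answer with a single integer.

Spawn at (row=0, col=3). Try each row:
  row 0: fits
  row 1: fits
  row 2: fits
  row 3: blocked -> lock at row 2

Answer: 2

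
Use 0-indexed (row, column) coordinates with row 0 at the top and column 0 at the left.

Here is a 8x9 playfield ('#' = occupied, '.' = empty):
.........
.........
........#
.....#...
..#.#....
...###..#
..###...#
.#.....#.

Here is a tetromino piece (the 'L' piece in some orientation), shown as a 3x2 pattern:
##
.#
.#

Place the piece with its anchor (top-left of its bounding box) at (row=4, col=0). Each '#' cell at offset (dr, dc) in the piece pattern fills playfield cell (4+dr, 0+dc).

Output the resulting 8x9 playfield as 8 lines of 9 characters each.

Answer: .........
.........
........#
.....#...
###.#....
.#.###..#
.####...#
.#.....#.

Derivation:
Fill (4+0,0+0) = (4,0)
Fill (4+0,0+1) = (4,1)
Fill (4+1,0+1) = (5,1)
Fill (4+2,0+1) = (6,1)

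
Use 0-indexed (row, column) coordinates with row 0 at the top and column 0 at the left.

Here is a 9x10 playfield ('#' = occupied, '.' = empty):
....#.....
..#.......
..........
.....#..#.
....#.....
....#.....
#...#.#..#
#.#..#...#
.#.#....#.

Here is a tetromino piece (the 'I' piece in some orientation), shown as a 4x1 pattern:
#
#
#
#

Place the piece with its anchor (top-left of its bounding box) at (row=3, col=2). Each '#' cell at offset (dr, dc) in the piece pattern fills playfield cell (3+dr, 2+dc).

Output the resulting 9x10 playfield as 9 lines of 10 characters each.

Fill (3+0,2+0) = (3,2)
Fill (3+1,2+0) = (4,2)
Fill (3+2,2+0) = (5,2)
Fill (3+3,2+0) = (6,2)

Answer: ....#.....
..#.......
..........
..#..#..#.
..#.#.....
..#.#.....
#.#.#.#..#
#.#..#...#
.#.#....#.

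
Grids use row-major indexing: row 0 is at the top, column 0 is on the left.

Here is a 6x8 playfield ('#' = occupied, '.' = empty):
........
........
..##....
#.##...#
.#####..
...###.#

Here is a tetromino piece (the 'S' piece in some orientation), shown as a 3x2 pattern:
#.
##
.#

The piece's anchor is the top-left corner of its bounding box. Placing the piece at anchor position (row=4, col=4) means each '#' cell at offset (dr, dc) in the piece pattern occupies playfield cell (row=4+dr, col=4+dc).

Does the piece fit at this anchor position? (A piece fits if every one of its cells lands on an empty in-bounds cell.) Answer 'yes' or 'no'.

Check each piece cell at anchor (4, 4):
  offset (0,0) -> (4,4): occupied ('#') -> FAIL
  offset (1,0) -> (5,4): occupied ('#') -> FAIL
  offset (1,1) -> (5,5): occupied ('#') -> FAIL
  offset (2,1) -> (6,5): out of bounds -> FAIL
All cells valid: no

Answer: no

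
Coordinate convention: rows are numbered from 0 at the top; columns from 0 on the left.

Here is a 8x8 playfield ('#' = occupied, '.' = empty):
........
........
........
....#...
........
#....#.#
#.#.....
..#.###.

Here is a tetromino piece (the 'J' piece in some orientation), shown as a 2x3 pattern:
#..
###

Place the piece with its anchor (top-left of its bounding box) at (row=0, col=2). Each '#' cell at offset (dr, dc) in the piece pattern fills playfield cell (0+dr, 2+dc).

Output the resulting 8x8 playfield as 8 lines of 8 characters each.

Fill (0+0,2+0) = (0,2)
Fill (0+1,2+0) = (1,2)
Fill (0+1,2+1) = (1,3)
Fill (0+1,2+2) = (1,4)

Answer: ..#.....
..###...
........
....#...
........
#....#.#
#.#.....
..#.###.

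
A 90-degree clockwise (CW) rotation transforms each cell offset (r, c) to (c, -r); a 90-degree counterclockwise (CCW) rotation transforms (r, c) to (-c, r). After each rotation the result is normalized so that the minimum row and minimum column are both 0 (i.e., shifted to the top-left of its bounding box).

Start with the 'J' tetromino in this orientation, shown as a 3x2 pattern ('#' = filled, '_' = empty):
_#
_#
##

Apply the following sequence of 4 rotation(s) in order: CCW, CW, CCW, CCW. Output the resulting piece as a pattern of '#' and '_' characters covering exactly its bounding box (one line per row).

Start:
_#
_#
##
After rotation 1 (CCW):
###
__#
After rotation 2 (CW):
_#
_#
##
After rotation 3 (CCW):
###
__#
After rotation 4 (CCW):
##
#_
#_

Answer: ##
#_
#_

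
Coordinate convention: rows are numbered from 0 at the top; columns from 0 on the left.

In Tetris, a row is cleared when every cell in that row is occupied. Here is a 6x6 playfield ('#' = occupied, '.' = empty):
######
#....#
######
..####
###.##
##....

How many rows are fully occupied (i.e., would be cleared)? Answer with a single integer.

Check each row:
  row 0: 0 empty cells -> FULL (clear)
  row 1: 4 empty cells -> not full
  row 2: 0 empty cells -> FULL (clear)
  row 3: 2 empty cells -> not full
  row 4: 1 empty cell -> not full
  row 5: 4 empty cells -> not full
Total rows cleared: 2

Answer: 2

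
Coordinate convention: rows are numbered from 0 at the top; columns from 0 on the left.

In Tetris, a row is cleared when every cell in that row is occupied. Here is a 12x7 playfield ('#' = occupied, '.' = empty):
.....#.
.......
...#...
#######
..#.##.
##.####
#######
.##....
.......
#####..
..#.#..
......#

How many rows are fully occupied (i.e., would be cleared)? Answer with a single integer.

Check each row:
  row 0: 6 empty cells -> not full
  row 1: 7 empty cells -> not full
  row 2: 6 empty cells -> not full
  row 3: 0 empty cells -> FULL (clear)
  row 4: 4 empty cells -> not full
  row 5: 1 empty cell -> not full
  row 6: 0 empty cells -> FULL (clear)
  row 7: 5 empty cells -> not full
  row 8: 7 empty cells -> not full
  row 9: 2 empty cells -> not full
  row 10: 5 empty cells -> not full
  row 11: 6 empty cells -> not full
Total rows cleared: 2

Answer: 2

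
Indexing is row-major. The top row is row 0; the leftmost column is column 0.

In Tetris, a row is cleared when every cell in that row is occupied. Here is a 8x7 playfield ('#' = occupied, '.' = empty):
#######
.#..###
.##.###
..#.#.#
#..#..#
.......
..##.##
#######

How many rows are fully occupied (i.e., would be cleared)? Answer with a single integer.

Check each row:
  row 0: 0 empty cells -> FULL (clear)
  row 1: 3 empty cells -> not full
  row 2: 2 empty cells -> not full
  row 3: 4 empty cells -> not full
  row 4: 4 empty cells -> not full
  row 5: 7 empty cells -> not full
  row 6: 3 empty cells -> not full
  row 7: 0 empty cells -> FULL (clear)
Total rows cleared: 2

Answer: 2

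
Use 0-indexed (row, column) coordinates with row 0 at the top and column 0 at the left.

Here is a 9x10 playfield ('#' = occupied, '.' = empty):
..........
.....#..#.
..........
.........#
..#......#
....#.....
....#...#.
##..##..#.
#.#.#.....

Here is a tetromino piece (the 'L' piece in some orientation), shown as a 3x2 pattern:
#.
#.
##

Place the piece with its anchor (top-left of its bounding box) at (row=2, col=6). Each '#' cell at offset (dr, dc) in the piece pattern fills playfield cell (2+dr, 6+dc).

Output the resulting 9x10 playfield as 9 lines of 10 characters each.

Fill (2+0,6+0) = (2,6)
Fill (2+1,6+0) = (3,6)
Fill (2+2,6+0) = (4,6)
Fill (2+2,6+1) = (4,7)

Answer: ..........
.....#..#.
......#...
......#..#
..#...##.#
....#.....
....#...#.
##..##..#.
#.#.#.....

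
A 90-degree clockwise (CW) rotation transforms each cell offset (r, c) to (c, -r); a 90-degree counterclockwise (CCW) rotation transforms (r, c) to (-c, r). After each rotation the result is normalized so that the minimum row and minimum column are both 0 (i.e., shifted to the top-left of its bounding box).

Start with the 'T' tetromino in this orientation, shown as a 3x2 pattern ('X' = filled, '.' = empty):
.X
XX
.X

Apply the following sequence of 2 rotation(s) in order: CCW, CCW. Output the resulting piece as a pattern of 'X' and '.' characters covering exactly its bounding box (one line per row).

Start:
.X
XX
.X
After rotation 1 (CCW):
XXX
.X.
After rotation 2 (CCW):
X.
XX
X.

Answer: X.
XX
X.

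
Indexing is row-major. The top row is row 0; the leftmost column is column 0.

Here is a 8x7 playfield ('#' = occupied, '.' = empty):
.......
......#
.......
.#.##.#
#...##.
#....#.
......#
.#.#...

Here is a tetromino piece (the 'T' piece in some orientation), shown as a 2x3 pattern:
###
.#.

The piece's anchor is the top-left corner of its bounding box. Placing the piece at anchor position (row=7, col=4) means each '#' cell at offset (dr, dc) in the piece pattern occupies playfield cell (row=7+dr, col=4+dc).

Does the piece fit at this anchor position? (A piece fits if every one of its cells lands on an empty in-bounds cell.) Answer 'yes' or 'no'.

Check each piece cell at anchor (7, 4):
  offset (0,0) -> (7,4): empty -> OK
  offset (0,1) -> (7,5): empty -> OK
  offset (0,2) -> (7,6): empty -> OK
  offset (1,1) -> (8,5): out of bounds -> FAIL
All cells valid: no

Answer: no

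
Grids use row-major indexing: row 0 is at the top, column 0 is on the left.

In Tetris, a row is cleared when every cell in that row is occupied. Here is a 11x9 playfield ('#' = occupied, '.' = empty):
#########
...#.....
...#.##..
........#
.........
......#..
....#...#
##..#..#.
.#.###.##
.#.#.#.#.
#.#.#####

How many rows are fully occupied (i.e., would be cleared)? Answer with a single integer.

Check each row:
  row 0: 0 empty cells -> FULL (clear)
  row 1: 8 empty cells -> not full
  row 2: 6 empty cells -> not full
  row 3: 8 empty cells -> not full
  row 4: 9 empty cells -> not full
  row 5: 8 empty cells -> not full
  row 6: 7 empty cells -> not full
  row 7: 5 empty cells -> not full
  row 8: 3 empty cells -> not full
  row 9: 5 empty cells -> not full
  row 10: 2 empty cells -> not full
Total rows cleared: 1

Answer: 1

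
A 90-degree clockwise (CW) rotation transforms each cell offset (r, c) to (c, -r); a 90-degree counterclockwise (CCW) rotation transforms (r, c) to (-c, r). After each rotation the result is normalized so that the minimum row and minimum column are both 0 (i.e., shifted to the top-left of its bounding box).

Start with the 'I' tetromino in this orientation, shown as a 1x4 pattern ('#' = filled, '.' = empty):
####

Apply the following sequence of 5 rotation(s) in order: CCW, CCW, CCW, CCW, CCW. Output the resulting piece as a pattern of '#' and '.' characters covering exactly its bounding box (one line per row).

Answer: #
#
#
#

Derivation:
Start:
####
After rotation 1 (CCW):
#
#
#
#
After rotation 2 (CCW):
####
After rotation 3 (CCW):
#
#
#
#
After rotation 4 (CCW):
####
After rotation 5 (CCW):
#
#
#
#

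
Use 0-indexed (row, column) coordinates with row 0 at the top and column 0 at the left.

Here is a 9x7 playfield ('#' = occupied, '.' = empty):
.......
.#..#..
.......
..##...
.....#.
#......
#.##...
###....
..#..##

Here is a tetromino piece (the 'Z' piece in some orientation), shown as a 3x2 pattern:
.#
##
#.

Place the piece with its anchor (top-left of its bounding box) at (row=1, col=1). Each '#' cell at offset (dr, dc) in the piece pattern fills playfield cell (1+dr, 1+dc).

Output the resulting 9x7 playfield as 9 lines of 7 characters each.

Answer: .......
.##.#..
.##....
.###...
.....#.
#......
#.##...
###....
..#..##

Derivation:
Fill (1+0,1+1) = (1,2)
Fill (1+1,1+0) = (2,1)
Fill (1+1,1+1) = (2,2)
Fill (1+2,1+0) = (3,1)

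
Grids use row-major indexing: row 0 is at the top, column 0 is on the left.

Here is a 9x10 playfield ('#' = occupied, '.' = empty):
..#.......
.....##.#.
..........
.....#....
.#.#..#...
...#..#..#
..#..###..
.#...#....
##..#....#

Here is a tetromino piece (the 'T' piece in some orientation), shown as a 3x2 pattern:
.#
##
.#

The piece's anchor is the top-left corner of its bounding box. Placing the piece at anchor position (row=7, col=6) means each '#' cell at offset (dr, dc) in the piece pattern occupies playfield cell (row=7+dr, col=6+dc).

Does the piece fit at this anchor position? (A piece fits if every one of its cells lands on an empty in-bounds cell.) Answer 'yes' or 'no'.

Answer: no

Derivation:
Check each piece cell at anchor (7, 6):
  offset (0,1) -> (7,7): empty -> OK
  offset (1,0) -> (8,6): empty -> OK
  offset (1,1) -> (8,7): empty -> OK
  offset (2,1) -> (9,7): out of bounds -> FAIL
All cells valid: no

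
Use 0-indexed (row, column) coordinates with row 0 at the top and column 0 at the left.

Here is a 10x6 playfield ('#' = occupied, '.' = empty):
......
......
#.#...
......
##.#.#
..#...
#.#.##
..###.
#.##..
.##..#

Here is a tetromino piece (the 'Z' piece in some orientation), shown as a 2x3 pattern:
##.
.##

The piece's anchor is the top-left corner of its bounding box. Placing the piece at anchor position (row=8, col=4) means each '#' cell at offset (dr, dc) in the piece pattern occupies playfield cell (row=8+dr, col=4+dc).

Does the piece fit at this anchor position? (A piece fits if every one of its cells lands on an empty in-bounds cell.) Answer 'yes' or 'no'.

Check each piece cell at anchor (8, 4):
  offset (0,0) -> (8,4): empty -> OK
  offset (0,1) -> (8,5): empty -> OK
  offset (1,1) -> (9,5): occupied ('#') -> FAIL
  offset (1,2) -> (9,6): out of bounds -> FAIL
All cells valid: no

Answer: no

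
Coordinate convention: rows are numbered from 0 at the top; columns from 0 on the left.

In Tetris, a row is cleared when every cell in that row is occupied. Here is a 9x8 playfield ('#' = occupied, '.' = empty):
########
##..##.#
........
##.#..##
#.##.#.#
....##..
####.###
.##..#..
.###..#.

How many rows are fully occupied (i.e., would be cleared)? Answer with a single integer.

Check each row:
  row 0: 0 empty cells -> FULL (clear)
  row 1: 3 empty cells -> not full
  row 2: 8 empty cells -> not full
  row 3: 3 empty cells -> not full
  row 4: 3 empty cells -> not full
  row 5: 6 empty cells -> not full
  row 6: 1 empty cell -> not full
  row 7: 5 empty cells -> not full
  row 8: 4 empty cells -> not full
Total rows cleared: 1

Answer: 1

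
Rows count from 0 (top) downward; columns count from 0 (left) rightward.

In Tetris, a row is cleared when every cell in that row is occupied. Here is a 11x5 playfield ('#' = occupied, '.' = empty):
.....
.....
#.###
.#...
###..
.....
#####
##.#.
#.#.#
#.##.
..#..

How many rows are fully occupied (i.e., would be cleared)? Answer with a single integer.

Answer: 1

Derivation:
Check each row:
  row 0: 5 empty cells -> not full
  row 1: 5 empty cells -> not full
  row 2: 1 empty cell -> not full
  row 3: 4 empty cells -> not full
  row 4: 2 empty cells -> not full
  row 5: 5 empty cells -> not full
  row 6: 0 empty cells -> FULL (clear)
  row 7: 2 empty cells -> not full
  row 8: 2 empty cells -> not full
  row 9: 2 empty cells -> not full
  row 10: 4 empty cells -> not full
Total rows cleared: 1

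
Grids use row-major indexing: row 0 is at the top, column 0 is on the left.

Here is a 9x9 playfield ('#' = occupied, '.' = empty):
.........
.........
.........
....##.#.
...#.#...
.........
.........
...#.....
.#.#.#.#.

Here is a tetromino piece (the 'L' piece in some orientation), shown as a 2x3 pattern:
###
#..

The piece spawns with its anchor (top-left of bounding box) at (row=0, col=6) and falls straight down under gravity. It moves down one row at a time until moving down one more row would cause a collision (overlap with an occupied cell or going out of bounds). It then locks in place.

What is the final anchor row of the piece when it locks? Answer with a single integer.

Answer: 2

Derivation:
Spawn at (row=0, col=6). Try each row:
  row 0: fits
  row 1: fits
  row 2: fits
  row 3: blocked -> lock at row 2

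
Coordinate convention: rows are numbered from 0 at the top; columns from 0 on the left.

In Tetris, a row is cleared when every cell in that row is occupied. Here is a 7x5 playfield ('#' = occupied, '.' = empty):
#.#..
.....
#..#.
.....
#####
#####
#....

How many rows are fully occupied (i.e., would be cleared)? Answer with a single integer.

Answer: 2

Derivation:
Check each row:
  row 0: 3 empty cells -> not full
  row 1: 5 empty cells -> not full
  row 2: 3 empty cells -> not full
  row 3: 5 empty cells -> not full
  row 4: 0 empty cells -> FULL (clear)
  row 5: 0 empty cells -> FULL (clear)
  row 6: 4 empty cells -> not full
Total rows cleared: 2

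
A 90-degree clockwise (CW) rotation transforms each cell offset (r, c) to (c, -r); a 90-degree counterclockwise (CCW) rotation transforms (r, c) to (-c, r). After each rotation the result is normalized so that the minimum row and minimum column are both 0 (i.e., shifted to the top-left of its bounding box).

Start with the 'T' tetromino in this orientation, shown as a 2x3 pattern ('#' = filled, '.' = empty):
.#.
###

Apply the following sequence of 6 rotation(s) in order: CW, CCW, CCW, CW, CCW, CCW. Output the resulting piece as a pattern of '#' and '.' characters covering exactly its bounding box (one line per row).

Answer: ###
.#.

Derivation:
Start:
.#.
###
After rotation 1 (CW):
#.
##
#.
After rotation 2 (CCW):
.#.
###
After rotation 3 (CCW):
.#
##
.#
After rotation 4 (CW):
.#.
###
After rotation 5 (CCW):
.#
##
.#
After rotation 6 (CCW):
###
.#.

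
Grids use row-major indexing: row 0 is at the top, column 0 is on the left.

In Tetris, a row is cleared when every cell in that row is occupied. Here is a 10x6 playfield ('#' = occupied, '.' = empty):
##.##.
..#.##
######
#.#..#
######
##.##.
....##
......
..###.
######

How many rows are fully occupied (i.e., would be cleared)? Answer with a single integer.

Answer: 3

Derivation:
Check each row:
  row 0: 2 empty cells -> not full
  row 1: 3 empty cells -> not full
  row 2: 0 empty cells -> FULL (clear)
  row 3: 3 empty cells -> not full
  row 4: 0 empty cells -> FULL (clear)
  row 5: 2 empty cells -> not full
  row 6: 4 empty cells -> not full
  row 7: 6 empty cells -> not full
  row 8: 3 empty cells -> not full
  row 9: 0 empty cells -> FULL (clear)
Total rows cleared: 3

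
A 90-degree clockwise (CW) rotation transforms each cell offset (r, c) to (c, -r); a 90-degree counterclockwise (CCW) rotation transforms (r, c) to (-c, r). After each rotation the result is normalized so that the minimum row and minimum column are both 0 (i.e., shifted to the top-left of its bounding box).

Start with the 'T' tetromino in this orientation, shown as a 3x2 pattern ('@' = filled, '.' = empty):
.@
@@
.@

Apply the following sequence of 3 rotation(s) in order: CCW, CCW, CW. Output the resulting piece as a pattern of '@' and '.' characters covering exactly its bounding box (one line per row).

Start:
.@
@@
.@
After rotation 1 (CCW):
@@@
.@.
After rotation 2 (CCW):
@.
@@
@.
After rotation 3 (CW):
@@@
.@.

Answer: @@@
.@.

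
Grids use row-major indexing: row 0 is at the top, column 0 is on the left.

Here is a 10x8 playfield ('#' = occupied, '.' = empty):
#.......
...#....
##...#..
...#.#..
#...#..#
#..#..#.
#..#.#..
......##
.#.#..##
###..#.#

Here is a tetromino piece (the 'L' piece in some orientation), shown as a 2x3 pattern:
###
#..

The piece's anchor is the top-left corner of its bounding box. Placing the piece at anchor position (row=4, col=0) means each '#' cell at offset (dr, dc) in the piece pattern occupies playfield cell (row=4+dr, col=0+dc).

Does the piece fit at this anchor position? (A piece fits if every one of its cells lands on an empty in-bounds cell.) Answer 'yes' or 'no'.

Answer: no

Derivation:
Check each piece cell at anchor (4, 0):
  offset (0,0) -> (4,0): occupied ('#') -> FAIL
  offset (0,1) -> (4,1): empty -> OK
  offset (0,2) -> (4,2): empty -> OK
  offset (1,0) -> (5,0): occupied ('#') -> FAIL
All cells valid: no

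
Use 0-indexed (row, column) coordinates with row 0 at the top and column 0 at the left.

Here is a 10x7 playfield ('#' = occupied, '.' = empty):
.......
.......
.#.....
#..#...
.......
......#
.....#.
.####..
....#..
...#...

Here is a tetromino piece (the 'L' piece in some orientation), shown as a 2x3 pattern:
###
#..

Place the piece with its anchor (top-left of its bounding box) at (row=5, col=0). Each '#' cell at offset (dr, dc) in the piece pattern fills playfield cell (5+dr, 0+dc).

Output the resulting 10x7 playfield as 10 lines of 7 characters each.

Answer: .......
.......
.#.....
#..#...
.......
###...#
#....#.
.####..
....#..
...#...

Derivation:
Fill (5+0,0+0) = (5,0)
Fill (5+0,0+1) = (5,1)
Fill (5+0,0+2) = (5,2)
Fill (5+1,0+0) = (6,0)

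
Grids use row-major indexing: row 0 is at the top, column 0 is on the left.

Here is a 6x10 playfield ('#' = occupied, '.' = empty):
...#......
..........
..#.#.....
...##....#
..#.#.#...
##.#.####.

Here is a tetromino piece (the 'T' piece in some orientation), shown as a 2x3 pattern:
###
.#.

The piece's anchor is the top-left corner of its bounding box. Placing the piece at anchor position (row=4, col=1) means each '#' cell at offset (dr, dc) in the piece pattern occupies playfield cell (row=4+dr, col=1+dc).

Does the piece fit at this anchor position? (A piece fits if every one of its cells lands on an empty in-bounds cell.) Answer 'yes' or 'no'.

Answer: no

Derivation:
Check each piece cell at anchor (4, 1):
  offset (0,0) -> (4,1): empty -> OK
  offset (0,1) -> (4,2): occupied ('#') -> FAIL
  offset (0,2) -> (4,3): empty -> OK
  offset (1,1) -> (5,2): empty -> OK
All cells valid: no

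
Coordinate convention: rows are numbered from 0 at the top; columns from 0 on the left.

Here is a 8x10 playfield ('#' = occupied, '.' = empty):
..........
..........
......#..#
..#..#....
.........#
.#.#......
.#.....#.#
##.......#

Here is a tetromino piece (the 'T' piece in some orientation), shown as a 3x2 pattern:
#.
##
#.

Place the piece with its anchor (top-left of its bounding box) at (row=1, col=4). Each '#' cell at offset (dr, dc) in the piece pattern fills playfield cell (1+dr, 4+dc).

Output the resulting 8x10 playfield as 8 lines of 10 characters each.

Answer: ..........
....#.....
....###..#
..#.##....
.........#
.#.#......
.#.....#.#
##.......#

Derivation:
Fill (1+0,4+0) = (1,4)
Fill (1+1,4+0) = (2,4)
Fill (1+1,4+1) = (2,5)
Fill (1+2,4+0) = (3,4)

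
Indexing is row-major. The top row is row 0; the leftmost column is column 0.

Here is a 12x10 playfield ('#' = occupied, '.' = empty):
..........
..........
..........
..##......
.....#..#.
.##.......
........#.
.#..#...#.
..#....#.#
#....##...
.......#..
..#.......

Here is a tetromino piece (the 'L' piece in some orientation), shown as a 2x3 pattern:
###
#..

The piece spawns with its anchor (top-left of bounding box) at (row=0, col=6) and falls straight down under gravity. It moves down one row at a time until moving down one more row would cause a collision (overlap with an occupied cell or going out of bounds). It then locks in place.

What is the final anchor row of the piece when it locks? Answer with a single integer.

Answer: 3

Derivation:
Spawn at (row=0, col=6). Try each row:
  row 0: fits
  row 1: fits
  row 2: fits
  row 3: fits
  row 4: blocked -> lock at row 3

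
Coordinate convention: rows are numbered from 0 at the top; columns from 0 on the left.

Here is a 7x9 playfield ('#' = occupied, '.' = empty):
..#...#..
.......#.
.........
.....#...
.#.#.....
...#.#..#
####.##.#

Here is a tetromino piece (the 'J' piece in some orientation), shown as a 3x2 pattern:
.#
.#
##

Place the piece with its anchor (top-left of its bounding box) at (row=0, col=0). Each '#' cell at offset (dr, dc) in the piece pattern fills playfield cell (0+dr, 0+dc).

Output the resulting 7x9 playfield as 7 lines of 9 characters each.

Answer: .##...#..
.#.....#.
##.......
.....#...
.#.#.....
...#.#..#
####.##.#

Derivation:
Fill (0+0,0+1) = (0,1)
Fill (0+1,0+1) = (1,1)
Fill (0+2,0+0) = (2,0)
Fill (0+2,0+1) = (2,1)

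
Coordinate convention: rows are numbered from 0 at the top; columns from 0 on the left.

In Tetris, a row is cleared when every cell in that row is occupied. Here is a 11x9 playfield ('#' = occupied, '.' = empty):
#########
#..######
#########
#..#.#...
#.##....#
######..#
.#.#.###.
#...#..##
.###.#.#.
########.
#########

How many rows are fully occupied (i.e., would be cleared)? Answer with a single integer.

Answer: 3

Derivation:
Check each row:
  row 0: 0 empty cells -> FULL (clear)
  row 1: 2 empty cells -> not full
  row 2: 0 empty cells -> FULL (clear)
  row 3: 6 empty cells -> not full
  row 4: 5 empty cells -> not full
  row 5: 2 empty cells -> not full
  row 6: 4 empty cells -> not full
  row 7: 5 empty cells -> not full
  row 8: 4 empty cells -> not full
  row 9: 1 empty cell -> not full
  row 10: 0 empty cells -> FULL (clear)
Total rows cleared: 3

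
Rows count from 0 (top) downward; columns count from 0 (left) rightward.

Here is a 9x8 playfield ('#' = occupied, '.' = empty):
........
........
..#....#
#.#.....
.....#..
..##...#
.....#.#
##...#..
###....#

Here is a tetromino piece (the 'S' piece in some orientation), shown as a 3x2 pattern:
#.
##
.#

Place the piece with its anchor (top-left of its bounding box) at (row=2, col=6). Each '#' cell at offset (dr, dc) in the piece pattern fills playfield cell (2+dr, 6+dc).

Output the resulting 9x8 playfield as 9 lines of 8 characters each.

Answer: ........
........
..#...##
#.#...##
.....#.#
..##...#
.....#.#
##...#..
###....#

Derivation:
Fill (2+0,6+0) = (2,6)
Fill (2+1,6+0) = (3,6)
Fill (2+1,6+1) = (3,7)
Fill (2+2,6+1) = (4,7)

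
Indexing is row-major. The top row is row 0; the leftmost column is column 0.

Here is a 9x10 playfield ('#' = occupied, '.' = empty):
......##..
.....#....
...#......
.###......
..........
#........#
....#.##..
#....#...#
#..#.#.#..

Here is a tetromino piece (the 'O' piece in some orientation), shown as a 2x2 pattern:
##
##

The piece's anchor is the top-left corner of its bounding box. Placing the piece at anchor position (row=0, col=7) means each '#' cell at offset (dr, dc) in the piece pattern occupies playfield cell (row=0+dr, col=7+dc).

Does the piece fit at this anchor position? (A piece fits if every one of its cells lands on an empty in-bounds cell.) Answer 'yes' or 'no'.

Check each piece cell at anchor (0, 7):
  offset (0,0) -> (0,7): occupied ('#') -> FAIL
  offset (0,1) -> (0,8): empty -> OK
  offset (1,0) -> (1,7): empty -> OK
  offset (1,1) -> (1,8): empty -> OK
All cells valid: no

Answer: no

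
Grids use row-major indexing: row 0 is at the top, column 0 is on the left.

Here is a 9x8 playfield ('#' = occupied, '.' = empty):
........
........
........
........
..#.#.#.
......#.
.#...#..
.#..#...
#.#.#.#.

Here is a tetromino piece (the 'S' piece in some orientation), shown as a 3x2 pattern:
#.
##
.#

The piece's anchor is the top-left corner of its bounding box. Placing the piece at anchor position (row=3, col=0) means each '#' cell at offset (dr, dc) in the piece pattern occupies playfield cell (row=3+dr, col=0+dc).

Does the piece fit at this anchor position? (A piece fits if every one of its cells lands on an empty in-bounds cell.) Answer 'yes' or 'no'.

Check each piece cell at anchor (3, 0):
  offset (0,0) -> (3,0): empty -> OK
  offset (1,0) -> (4,0): empty -> OK
  offset (1,1) -> (4,1): empty -> OK
  offset (2,1) -> (5,1): empty -> OK
All cells valid: yes

Answer: yes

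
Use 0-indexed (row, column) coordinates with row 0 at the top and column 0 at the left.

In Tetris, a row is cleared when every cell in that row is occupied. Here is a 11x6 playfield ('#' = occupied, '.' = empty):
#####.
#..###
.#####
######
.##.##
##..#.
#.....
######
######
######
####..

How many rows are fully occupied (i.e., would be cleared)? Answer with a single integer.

Check each row:
  row 0: 1 empty cell -> not full
  row 1: 2 empty cells -> not full
  row 2: 1 empty cell -> not full
  row 3: 0 empty cells -> FULL (clear)
  row 4: 2 empty cells -> not full
  row 5: 3 empty cells -> not full
  row 6: 5 empty cells -> not full
  row 7: 0 empty cells -> FULL (clear)
  row 8: 0 empty cells -> FULL (clear)
  row 9: 0 empty cells -> FULL (clear)
  row 10: 2 empty cells -> not full
Total rows cleared: 4

Answer: 4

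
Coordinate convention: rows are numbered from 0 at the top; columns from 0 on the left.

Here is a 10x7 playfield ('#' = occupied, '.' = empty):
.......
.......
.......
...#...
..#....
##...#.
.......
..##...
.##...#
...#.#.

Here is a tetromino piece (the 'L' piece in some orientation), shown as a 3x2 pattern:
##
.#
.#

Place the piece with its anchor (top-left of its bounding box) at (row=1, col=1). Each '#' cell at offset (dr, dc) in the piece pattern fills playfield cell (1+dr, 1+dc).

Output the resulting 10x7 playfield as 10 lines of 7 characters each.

Answer: .......
.##....
..#....
..##...
..#....
##...#.
.......
..##...
.##...#
...#.#.

Derivation:
Fill (1+0,1+0) = (1,1)
Fill (1+0,1+1) = (1,2)
Fill (1+1,1+1) = (2,2)
Fill (1+2,1+1) = (3,2)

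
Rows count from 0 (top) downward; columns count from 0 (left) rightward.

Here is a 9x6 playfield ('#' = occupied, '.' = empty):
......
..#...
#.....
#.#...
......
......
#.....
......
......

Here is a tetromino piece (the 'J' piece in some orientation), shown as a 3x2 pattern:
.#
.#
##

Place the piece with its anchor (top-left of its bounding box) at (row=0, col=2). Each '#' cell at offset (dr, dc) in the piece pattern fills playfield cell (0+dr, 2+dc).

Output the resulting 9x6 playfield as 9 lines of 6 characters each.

Fill (0+0,2+1) = (0,3)
Fill (0+1,2+1) = (1,3)
Fill (0+2,2+0) = (2,2)
Fill (0+2,2+1) = (2,3)

Answer: ...#..
..##..
#.##..
#.#...
......
......
#.....
......
......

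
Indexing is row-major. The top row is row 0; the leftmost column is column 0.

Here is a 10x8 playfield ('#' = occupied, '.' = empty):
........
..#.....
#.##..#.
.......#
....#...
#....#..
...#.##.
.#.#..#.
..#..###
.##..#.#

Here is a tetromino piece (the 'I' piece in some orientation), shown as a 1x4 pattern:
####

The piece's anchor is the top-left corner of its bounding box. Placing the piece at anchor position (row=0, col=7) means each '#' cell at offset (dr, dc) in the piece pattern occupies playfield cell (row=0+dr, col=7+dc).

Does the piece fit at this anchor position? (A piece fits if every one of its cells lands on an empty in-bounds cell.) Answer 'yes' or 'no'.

Answer: no

Derivation:
Check each piece cell at anchor (0, 7):
  offset (0,0) -> (0,7): empty -> OK
  offset (0,1) -> (0,8): out of bounds -> FAIL
  offset (0,2) -> (0,9): out of bounds -> FAIL
  offset (0,3) -> (0,10): out of bounds -> FAIL
All cells valid: no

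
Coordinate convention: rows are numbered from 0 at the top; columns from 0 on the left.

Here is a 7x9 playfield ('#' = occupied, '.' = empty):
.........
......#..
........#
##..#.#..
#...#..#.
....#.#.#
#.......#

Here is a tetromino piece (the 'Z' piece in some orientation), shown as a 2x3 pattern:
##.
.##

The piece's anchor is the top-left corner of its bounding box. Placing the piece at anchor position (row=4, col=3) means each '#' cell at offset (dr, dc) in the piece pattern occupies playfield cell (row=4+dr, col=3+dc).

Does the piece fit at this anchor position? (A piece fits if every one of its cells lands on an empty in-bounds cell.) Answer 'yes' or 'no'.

Answer: no

Derivation:
Check each piece cell at anchor (4, 3):
  offset (0,0) -> (4,3): empty -> OK
  offset (0,1) -> (4,4): occupied ('#') -> FAIL
  offset (1,1) -> (5,4): occupied ('#') -> FAIL
  offset (1,2) -> (5,5): empty -> OK
All cells valid: no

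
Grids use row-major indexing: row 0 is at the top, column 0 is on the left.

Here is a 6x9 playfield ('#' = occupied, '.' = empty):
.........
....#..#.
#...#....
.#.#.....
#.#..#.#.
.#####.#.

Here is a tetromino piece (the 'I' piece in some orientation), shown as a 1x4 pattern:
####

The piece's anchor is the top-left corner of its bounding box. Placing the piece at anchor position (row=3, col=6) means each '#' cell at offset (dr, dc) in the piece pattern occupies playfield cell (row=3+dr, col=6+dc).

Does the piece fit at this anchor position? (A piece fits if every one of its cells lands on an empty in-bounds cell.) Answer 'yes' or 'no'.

Answer: no

Derivation:
Check each piece cell at anchor (3, 6):
  offset (0,0) -> (3,6): empty -> OK
  offset (0,1) -> (3,7): empty -> OK
  offset (0,2) -> (3,8): empty -> OK
  offset (0,3) -> (3,9): out of bounds -> FAIL
All cells valid: no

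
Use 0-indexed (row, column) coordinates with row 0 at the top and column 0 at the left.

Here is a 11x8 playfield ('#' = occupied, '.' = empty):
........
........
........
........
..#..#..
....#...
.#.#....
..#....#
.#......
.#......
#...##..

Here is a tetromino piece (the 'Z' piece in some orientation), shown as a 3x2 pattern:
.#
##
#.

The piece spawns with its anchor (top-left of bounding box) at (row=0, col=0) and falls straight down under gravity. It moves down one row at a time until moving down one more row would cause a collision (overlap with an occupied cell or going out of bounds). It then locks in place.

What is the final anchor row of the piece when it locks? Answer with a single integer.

Spawn at (row=0, col=0). Try each row:
  row 0: fits
  row 1: fits
  row 2: fits
  row 3: fits
  row 4: fits
  row 5: blocked -> lock at row 4

Answer: 4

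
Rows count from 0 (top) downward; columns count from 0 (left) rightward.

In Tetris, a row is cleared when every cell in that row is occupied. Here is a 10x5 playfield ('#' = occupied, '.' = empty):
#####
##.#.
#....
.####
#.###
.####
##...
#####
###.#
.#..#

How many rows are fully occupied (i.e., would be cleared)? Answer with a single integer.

Check each row:
  row 0: 0 empty cells -> FULL (clear)
  row 1: 2 empty cells -> not full
  row 2: 4 empty cells -> not full
  row 3: 1 empty cell -> not full
  row 4: 1 empty cell -> not full
  row 5: 1 empty cell -> not full
  row 6: 3 empty cells -> not full
  row 7: 0 empty cells -> FULL (clear)
  row 8: 1 empty cell -> not full
  row 9: 3 empty cells -> not full
Total rows cleared: 2

Answer: 2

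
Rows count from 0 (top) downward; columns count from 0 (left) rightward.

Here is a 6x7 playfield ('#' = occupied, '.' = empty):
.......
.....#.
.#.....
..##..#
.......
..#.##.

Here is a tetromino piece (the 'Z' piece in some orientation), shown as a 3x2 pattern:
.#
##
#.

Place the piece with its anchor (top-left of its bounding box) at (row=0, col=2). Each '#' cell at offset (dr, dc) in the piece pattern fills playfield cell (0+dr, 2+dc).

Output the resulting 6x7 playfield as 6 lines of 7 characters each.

Fill (0+0,2+1) = (0,3)
Fill (0+1,2+0) = (1,2)
Fill (0+1,2+1) = (1,3)
Fill (0+2,2+0) = (2,2)

Answer: ...#...
..##.#.
.##....
..##..#
.......
..#.##.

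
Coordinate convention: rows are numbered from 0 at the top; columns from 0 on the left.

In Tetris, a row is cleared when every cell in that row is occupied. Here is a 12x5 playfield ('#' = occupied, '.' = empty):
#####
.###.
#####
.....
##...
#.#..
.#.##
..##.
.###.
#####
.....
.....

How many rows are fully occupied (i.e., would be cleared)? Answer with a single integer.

Check each row:
  row 0: 0 empty cells -> FULL (clear)
  row 1: 2 empty cells -> not full
  row 2: 0 empty cells -> FULL (clear)
  row 3: 5 empty cells -> not full
  row 4: 3 empty cells -> not full
  row 5: 3 empty cells -> not full
  row 6: 2 empty cells -> not full
  row 7: 3 empty cells -> not full
  row 8: 2 empty cells -> not full
  row 9: 0 empty cells -> FULL (clear)
  row 10: 5 empty cells -> not full
  row 11: 5 empty cells -> not full
Total rows cleared: 3

Answer: 3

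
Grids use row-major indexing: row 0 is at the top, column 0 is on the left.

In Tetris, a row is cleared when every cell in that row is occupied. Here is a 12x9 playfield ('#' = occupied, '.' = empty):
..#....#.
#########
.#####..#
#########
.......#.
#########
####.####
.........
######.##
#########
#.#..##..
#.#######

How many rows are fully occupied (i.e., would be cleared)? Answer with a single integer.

Answer: 4

Derivation:
Check each row:
  row 0: 7 empty cells -> not full
  row 1: 0 empty cells -> FULL (clear)
  row 2: 3 empty cells -> not full
  row 3: 0 empty cells -> FULL (clear)
  row 4: 8 empty cells -> not full
  row 5: 0 empty cells -> FULL (clear)
  row 6: 1 empty cell -> not full
  row 7: 9 empty cells -> not full
  row 8: 1 empty cell -> not full
  row 9: 0 empty cells -> FULL (clear)
  row 10: 5 empty cells -> not full
  row 11: 1 empty cell -> not full
Total rows cleared: 4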